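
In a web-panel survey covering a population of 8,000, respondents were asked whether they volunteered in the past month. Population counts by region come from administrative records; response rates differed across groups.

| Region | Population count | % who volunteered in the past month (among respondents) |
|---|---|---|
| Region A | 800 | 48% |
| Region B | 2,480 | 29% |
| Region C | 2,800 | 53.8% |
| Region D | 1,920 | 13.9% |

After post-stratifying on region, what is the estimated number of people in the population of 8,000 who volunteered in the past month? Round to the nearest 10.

Estimated count per cell = population count × respondent percentage:
  Region A: 800 × 48% = 384
  Region B: 2,480 × 29% = 719.2
  Region C: 2,800 × 53.8% = 1506.4
  Region D: 1,920 × 13.9% = 266.88
Estimated total = 2876.48 → 2,880.

2,880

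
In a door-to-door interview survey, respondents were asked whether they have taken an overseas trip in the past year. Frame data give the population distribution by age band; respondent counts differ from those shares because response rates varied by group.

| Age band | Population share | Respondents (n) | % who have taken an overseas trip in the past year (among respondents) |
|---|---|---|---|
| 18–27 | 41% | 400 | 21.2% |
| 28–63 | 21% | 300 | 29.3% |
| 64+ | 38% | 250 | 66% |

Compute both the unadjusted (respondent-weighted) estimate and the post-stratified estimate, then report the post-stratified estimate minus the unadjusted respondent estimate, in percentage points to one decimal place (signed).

Without adjustment, the pooled respondent share is:
  (400/950)×21.2 + (300/950)×29.3 + (250/950)×66 = 35.5474%
Post-stratified estimate weights by population shares:
  0.41×21.2 + 0.21×29.3 + 0.38×66 = 39.925%
Difference = 39.925 − 35.5474 = 4.3776 pp.

+4.4 percentage points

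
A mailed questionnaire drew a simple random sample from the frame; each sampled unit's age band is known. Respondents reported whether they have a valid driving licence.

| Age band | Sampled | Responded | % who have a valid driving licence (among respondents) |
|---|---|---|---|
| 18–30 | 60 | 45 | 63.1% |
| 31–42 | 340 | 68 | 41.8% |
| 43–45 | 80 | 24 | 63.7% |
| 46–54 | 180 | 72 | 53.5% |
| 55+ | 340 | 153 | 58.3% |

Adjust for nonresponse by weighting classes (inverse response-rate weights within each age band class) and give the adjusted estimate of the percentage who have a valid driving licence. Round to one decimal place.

Response rates by class: 18–30 45/60 = 75%, 31–42 68/340 = 20%, 43–45 24/80 = 30%, 46–54 72/180 = 40%, 55+ 153/340 = 45%.
Weighting each respondent by the inverse class response rate inflates each class back to its sampled size, so the class weight is n_sampled:
  18–30: 60 × 63.1 = 3786
  31–42: 340 × 41.8 = 14212
  43–45: 80 × 63.7 = 5096
  46–54: 180 × 53.5 = 9630
  55+: 340 × 58.3 = 19,822
Adjusted estimate = 52,546 / 1,000 = 52.546 → 52.5%.

52.5%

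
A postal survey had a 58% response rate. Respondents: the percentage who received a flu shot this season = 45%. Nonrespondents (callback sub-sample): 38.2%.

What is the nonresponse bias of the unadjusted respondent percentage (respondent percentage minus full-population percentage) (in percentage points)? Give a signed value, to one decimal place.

+2.9 percentage points

Nonresponse fraction = 1 − 0.58 = 0.42.
Bias = (nonresponse fraction) × (respondent percentage − nonrespondent percentage)
     = 0.42 × (45 − 38.2) = 0.42 × 6.8 = 2.856.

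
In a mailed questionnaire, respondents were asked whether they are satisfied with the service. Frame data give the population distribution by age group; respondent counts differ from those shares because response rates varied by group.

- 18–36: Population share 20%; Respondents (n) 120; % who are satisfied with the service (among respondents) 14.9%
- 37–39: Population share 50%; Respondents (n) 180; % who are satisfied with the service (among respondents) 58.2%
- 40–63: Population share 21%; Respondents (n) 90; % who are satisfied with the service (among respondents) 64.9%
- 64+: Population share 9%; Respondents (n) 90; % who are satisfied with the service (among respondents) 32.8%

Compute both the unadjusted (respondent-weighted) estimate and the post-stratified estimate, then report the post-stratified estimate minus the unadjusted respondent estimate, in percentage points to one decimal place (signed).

Unadjusted (pooled respondent) estimate weights by respondent counts:
  (120/480)×14.9 + (180/480)×58.2 + (90/480)×64.9 + (90/480)×32.8 = 43.8687%
Post-stratified estimate weights by population shares:
  0.2×14.9 + 0.5×58.2 + 0.21×64.9 + 0.09×32.8 = 48.661%
Difference = 48.661 − 43.8687 = 4.7923 pp.

+4.8 percentage points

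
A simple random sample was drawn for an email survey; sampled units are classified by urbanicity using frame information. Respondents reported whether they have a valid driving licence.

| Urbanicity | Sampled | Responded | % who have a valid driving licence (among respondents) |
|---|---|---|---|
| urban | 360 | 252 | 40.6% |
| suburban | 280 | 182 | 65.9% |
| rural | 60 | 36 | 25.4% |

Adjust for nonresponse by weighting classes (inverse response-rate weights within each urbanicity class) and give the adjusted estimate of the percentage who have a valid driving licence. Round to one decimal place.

Class response rates: urban 252/360 = 70%, suburban 182/280 = 65%, rural 36/60 = 60%.
Weighting each respondent by the inverse class response rate inflates each class back to its sampled size, so the class weight is n_sampled:
  urban: 360 × 40.6 = 14,616
  suburban: 280 × 65.9 = 18,452
  rural: 60 × 25.4 = 1524
Adjusted estimate = 34,592 / 700 = 49.4171 → 49.4%.

49.4%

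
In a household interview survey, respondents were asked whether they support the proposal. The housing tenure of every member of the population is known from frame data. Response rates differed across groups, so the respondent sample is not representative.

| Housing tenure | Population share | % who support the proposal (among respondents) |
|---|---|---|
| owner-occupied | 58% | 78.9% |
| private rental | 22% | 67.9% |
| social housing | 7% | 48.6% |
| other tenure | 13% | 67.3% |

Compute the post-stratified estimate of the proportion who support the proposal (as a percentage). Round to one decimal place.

72.9%

Weight each group's respondent value by its population share:
  owner-occupied: 0.58 × 78.9 = 45.762
  private rental: 0.22 × 67.9 = 14.938
  social housing: 0.07 × 48.6 = 3.402
  other tenure: 0.13 × 67.3 = 8.749
Post-stratified estimate = 72.851 → 72.9%.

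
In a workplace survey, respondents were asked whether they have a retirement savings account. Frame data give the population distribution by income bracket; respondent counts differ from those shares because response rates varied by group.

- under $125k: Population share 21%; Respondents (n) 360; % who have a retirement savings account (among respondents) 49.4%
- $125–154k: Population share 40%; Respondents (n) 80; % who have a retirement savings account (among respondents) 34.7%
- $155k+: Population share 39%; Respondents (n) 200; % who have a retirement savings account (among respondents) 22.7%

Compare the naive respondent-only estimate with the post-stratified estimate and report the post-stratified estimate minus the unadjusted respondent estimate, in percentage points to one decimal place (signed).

Naive respondent-only estimate (weights = respondent counts):
  (360/640)×49.4 + (80/640)×34.7 + (200/640)×22.7 = 39.2188%
Post-stratifying to population shares instead:
  0.21×49.4 + 0.4×34.7 + 0.39×22.7 = 33.107%
Difference = 33.107 − 39.2188 = -6.1118 pp.

-6.1 percentage points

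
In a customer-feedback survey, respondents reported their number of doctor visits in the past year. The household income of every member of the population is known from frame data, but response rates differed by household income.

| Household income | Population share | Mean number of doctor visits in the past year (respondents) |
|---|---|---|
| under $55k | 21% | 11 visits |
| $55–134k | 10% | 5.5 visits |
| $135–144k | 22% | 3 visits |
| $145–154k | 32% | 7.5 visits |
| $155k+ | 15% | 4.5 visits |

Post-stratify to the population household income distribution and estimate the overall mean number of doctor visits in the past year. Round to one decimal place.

Weight each group's respondent value by its population share:
  under $55k: 0.21 × 11 = 2.31
  $55–134k: 0.1 × 5.5 = 0.55
  $135–144k: 0.22 × 3 = 0.66
  $145–154k: 0.32 × 7.5 = 2.4
  $155k+: 0.15 × 4.5 = 0.675
Post-stratified estimate = 6.595 → 6.6.

6.6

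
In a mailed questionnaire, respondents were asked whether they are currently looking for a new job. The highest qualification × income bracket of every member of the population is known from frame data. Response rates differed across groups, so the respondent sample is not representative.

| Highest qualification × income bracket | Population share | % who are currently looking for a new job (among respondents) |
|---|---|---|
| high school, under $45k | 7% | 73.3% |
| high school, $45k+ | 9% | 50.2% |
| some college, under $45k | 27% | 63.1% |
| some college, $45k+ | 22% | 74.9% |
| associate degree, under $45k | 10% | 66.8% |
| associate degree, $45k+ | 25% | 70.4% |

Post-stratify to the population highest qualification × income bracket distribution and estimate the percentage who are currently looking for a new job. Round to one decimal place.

67.4%

Reweight to the known highest qualification × income bracket distribution:
  high school, under $45k: 0.07 × 73.3 = 5.131
  high school, $45k+: 0.09 × 50.2 = 4.518
  some college, under $45k: 0.27 × 63.1 = 17.037
  some college, $45k+: 0.22 × 74.9 = 16.478
  associate degree, under $45k: 0.1 × 66.8 = 6.68
  associate degree, $45k+: 0.25 × 70.4 = 17.6
Post-stratified estimate = 67.444 → 67.4%.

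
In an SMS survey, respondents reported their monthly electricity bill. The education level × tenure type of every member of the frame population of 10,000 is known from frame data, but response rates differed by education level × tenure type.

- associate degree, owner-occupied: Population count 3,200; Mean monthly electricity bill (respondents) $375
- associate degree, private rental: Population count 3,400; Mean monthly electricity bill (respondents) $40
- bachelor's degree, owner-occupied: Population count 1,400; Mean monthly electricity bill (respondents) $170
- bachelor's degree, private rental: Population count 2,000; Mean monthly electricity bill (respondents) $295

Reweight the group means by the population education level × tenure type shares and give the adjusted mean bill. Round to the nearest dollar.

Reweight to the known education level × tenure type distribution:
  associate degree, owner-occupied: (3,200/10,000) × 375 = 120
  associate degree, private rental: (3,400/10,000) × 40 = 13.6
  bachelor's degree, owner-occupied: (1,400/10,000) × 170 = 23.8
  bachelor's degree, private rental: (2,000/10,000) × 295 = 59
Post-stratified estimate = 216.4 → $216.

$216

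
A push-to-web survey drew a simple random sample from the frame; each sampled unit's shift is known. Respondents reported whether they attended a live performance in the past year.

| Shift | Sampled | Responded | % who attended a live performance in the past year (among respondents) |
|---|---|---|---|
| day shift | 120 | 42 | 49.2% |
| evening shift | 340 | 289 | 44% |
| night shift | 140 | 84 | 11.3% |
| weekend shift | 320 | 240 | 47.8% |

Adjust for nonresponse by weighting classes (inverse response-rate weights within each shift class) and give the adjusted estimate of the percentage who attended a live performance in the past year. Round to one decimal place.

Response rates by class: day shift 42/120 = 35%, evening shift 289/340 = 85%, night shift 84/140 = 60%, weekend shift 240/320 = 75%.
Each respondent's weight = sampled/responded in their class; summing within a class gives n_sampled, so:
  day shift: 120 × 49.2 = 5904
  evening shift: 340 × 44 = 14,960
  night shift: 140 × 11.3 = 1582
  weekend shift: 320 × 47.8 = 15,296
Adjusted estimate = 37,742 / 920 = 41.0239 → 41.0%.

41.0%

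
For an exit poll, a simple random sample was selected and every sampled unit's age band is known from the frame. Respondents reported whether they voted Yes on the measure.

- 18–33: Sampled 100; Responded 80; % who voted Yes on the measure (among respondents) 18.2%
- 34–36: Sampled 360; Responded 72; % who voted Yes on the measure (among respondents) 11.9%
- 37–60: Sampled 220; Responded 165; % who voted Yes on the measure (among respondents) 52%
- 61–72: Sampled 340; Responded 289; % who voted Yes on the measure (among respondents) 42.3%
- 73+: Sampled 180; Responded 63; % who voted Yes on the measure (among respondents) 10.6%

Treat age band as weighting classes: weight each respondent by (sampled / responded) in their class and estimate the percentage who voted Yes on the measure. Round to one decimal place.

Response rates by class: 18–33 80/100 = 80%, 34–36 72/360 = 20%, 37–60 165/220 = 75%, 61–72 289/340 = 85%, 73+ 63/180 = 35%.
Inverse-response-rate weighting restores each class to its sampled count, so class totals weight by n_sampled:
  18–33: 100 × 18.2 = 1820
  34–36: 360 × 11.9 = 4284
  37–60: 220 × 52 = 11,440
  61–72: 340 × 42.3 = 14382
  73+: 180 × 10.6 = 1908
Adjusted estimate = 33,834 / 1,200 = 28.195 → 28.2%.

28.2%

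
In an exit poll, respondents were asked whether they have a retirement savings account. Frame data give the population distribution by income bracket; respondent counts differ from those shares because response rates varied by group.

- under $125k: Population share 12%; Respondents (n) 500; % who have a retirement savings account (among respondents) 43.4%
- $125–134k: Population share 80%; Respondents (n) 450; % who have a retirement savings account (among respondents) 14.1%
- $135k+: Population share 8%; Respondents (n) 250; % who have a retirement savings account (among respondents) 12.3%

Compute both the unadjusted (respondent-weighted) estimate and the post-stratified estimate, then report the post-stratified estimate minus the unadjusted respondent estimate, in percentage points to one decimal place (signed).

-8.5 percentage points

Naive respondent-only estimate (weights = respondent counts):
  (500/1200)×43.4 + (450/1200)×14.1 + (250/1200)×12.3 = 25.9333%
Reweighting by population income bracket shares:
  0.12×43.4 + 0.8×14.1 + 0.08×12.3 = 17.472%
Difference = 17.472 − 25.9333 = -8.4613 pp.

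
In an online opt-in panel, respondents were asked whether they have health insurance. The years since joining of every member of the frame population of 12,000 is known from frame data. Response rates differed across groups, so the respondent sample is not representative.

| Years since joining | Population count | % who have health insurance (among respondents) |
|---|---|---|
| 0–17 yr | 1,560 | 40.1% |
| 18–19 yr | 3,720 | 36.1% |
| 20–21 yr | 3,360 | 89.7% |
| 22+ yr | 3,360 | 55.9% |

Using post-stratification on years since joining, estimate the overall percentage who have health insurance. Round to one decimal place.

Reweight to the known years since joining distribution:
  0–17 yr: (1,560/12,000) × 40.1 = 5.213
  18–19 yr: (3,720/12,000) × 36.1 = 11.191
  20–21 yr: (3,360/12,000) × 89.7 = 25.116
  22+ yr: (3,360/12,000) × 55.9 = 15.652
Post-stratified estimate = 57.172 → 57.2%.

57.2%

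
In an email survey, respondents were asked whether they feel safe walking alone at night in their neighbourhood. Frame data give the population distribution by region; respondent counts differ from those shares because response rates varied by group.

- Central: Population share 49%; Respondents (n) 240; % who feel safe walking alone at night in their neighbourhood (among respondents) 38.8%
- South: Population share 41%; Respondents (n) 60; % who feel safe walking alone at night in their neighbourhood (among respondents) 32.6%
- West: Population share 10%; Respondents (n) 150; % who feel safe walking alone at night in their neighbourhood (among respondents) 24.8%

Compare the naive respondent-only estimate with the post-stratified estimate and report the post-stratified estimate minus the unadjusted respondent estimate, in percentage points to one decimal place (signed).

Naive respondent-only estimate (weights = respondent counts):
  (240/450)×38.8 + (60/450)×32.6 + (150/450)×24.8 = 33.3067%
Post-stratified estimate weights by population shares:
  0.49×38.8 + 0.41×32.6 + 0.1×24.8 = 34.858%
Difference = 34.858 − 33.3067 = 1.5513 pp.

+1.6 percentage points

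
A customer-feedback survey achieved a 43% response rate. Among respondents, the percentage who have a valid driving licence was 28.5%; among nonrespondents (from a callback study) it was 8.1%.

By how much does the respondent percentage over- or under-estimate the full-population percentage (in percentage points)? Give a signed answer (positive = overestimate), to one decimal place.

+11.6 percentage points

Nonresponse fraction = 1 − 0.43 = 0.57.
Bias = (nonresponse fraction) × (respondent percentage − nonrespondent percentage)
     = 0.57 × (28.5 − 8.1) = 0.57 × 20.4 = 11.628.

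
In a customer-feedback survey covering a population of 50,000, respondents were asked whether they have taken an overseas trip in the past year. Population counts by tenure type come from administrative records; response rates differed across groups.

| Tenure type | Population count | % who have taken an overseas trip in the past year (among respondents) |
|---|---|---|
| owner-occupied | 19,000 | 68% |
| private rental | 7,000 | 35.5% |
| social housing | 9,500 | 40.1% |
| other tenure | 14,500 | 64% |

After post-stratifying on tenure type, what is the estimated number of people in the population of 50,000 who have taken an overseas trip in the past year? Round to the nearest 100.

Each cell contributes its population count × the respondent rate:
  owner-occupied: 19,000 × 68% = 12,920
  private rental: 7,000 × 35.5% = 2485
  social housing: 9,500 × 40.1% = 3809.5
  other tenure: 14,500 × 64% = 9280
Estimated total = 28494.5 → 28,500.

28,500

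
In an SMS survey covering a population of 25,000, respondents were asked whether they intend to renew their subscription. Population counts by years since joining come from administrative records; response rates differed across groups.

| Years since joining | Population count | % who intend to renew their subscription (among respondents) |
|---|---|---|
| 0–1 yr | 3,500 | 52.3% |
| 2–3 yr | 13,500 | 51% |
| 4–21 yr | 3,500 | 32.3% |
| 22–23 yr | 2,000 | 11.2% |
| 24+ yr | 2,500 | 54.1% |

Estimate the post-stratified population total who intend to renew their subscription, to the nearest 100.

11,400

Estimated count per cell = population count × respondent percentage:
  0–1 yr: 3,500 × 52.3% = 1830.5
  2–3 yr: 13,500 × 51% = 6885
  4–21 yr: 3,500 × 32.3% = 1130.5
  22–23 yr: 2,000 × 11.2% = 224
  24+ yr: 2,500 × 54.1% = 1352.5
Estimated total = 11422.5 → 11,400.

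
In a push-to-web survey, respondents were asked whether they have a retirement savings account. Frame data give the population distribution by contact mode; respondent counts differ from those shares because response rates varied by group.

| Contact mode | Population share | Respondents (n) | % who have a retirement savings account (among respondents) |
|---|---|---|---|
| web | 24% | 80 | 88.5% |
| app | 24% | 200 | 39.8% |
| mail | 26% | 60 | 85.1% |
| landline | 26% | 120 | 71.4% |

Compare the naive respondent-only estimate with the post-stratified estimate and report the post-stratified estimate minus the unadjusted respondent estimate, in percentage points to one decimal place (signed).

Unadjusted (pooled respondent) estimate weights by respondent counts:
  (80/460)×88.5 + (200/460)×39.8 + (60/460)×85.1 + (120/460)×71.4 = 62.4217%
Post-stratified estimate weights by population shares:
  0.24×88.5 + 0.24×39.8 + 0.26×85.1 + 0.26×71.4 = 71.482%
Difference = 71.482 − 62.4217 = 9.0603 pp.

+9.1 percentage points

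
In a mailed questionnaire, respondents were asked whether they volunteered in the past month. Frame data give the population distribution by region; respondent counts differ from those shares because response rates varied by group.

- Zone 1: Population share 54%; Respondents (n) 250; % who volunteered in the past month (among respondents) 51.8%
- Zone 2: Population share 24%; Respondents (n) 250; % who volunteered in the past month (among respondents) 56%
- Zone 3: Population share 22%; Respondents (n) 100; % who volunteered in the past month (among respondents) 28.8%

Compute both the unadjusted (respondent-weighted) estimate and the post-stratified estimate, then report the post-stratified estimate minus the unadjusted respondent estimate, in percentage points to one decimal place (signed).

-2.0 percentage points

Without adjustment, the pooled respondent share is:
  (250/600)×51.8 + (250/600)×56 + (100/600)×28.8 = 49.7167%
Post-stratified estimate weights by population shares:
  0.54×51.8 + 0.24×56 + 0.22×28.8 = 47.748%
Difference = 47.748 − 49.7167 = -1.9687 pp.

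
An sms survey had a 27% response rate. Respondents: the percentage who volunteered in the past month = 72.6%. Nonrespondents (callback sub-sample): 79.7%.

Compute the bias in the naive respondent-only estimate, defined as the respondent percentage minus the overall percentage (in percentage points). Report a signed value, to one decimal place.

Nonresponse fraction = 1 − 0.27 = 0.73.
Bias = (nonresponse fraction) × (respondent percentage − nonrespondent percentage)
     = 0.73 × (72.6 − 79.7) = 0.73 × -7.1 = -5.183.

-5.2 percentage points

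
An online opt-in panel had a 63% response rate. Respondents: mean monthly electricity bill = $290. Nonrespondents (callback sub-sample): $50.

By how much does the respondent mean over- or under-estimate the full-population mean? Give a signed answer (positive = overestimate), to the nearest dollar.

+$89

Nonresponse fraction = 1 − 0.63 = 0.37.
Bias = (nonresponse fraction) × (respondent mean − nonrespondent mean)
     = 0.37 × (290 − 50) = 0.37 × 240 = 88.8.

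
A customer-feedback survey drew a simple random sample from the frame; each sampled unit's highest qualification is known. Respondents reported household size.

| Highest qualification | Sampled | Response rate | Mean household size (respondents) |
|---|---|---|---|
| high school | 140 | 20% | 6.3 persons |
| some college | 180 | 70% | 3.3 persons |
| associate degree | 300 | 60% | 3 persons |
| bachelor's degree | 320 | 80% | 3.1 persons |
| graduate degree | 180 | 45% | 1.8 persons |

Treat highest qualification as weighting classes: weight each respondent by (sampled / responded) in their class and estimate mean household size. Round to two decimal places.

Each respondent's weight = sampled/responded in their class; summing within a class gives n_sampled, so:
  high school: 140 × 6.3 = 882
  some college: 180 × 3.3 = 594
  associate degree: 300 × 3 = 900
  bachelor's degree: 320 × 3.1 = 992
  graduate degree: 180 × 1.8 = 324
Adjusted estimate = 3692 / 1,120 = 3.29643 → 3.30.

3.30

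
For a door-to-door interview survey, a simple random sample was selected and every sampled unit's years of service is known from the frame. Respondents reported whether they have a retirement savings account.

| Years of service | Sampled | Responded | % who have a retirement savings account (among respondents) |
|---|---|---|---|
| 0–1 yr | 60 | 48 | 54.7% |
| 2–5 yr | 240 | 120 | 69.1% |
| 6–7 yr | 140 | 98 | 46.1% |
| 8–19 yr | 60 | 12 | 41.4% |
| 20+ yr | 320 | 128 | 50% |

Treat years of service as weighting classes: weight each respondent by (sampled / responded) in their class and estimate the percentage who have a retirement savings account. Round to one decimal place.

Response rates by class: 0–1 yr 48/60 = 80%, 2–5 yr 120/240 = 50%, 6–7 yr 98/140 = 70%, 8–19 yr 12/60 = 20%, 20+ yr 128/320 = 40%.
Each respondent's weight = sampled/responded in their class; summing within a class gives n_sampled, so:
  0–1 yr: 60 × 54.7 = 3282
  2–5 yr: 240 × 69.1 = 16,584
  6–7 yr: 140 × 46.1 = 6454
  8–19 yr: 60 × 41.4 = 2484
  20+ yr: 320 × 50 = 16,000
Adjusted estimate = 44,804 / 820 = 54.639 → 54.6%.

54.6%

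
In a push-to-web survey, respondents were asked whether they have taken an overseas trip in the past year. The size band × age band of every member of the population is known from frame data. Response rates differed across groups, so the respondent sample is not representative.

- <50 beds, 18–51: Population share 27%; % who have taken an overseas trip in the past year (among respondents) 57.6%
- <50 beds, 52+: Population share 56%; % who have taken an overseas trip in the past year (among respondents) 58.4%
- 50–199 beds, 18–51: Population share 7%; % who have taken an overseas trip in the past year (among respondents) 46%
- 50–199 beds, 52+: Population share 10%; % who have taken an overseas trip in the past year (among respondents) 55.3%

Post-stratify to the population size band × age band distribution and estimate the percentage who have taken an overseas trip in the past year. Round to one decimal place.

57.0%

Weight each group's respondent value by its population share:
  <50 beds, 18–51: 0.27 × 57.6 = 15.552
  <50 beds, 52+: 0.56 × 58.4 = 32.704
  50–199 beds, 18–51: 0.07 × 46 = 3.22
  50–199 beds, 52+: 0.1 × 55.3 = 5.53
Post-stratified estimate = 57.006 → 57.0%.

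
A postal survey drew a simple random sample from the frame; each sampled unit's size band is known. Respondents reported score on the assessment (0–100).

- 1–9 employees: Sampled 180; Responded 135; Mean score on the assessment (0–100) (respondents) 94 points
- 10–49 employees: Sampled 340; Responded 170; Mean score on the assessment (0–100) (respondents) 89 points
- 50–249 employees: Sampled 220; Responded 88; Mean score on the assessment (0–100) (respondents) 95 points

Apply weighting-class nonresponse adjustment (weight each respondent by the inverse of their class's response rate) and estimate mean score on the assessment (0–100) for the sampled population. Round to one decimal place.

Class response rates: 1–9 employees 135/180 = 75%, 10–49 employees 170/340 = 50%, 50–249 employees 88/220 = 40%.
Each respondent's weight = sampled/responded in their class; summing within a class gives n_sampled, so:
  1–9 employees: 180 × 94 = 16,920
  10–49 employees: 340 × 89 = 30,260
  50–249 employees: 220 × 95 = 20,900
Adjusted estimate = 68,080 / 740 = 92 → 92.0.

92.0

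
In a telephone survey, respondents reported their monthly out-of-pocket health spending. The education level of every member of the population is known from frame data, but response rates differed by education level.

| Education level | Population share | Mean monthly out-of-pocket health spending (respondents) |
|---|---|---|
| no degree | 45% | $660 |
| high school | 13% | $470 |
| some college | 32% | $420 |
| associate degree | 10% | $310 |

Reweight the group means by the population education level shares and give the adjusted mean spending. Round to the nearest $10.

$520

Post-stratification weights by population share, not respondent share:
  no degree: 0.45 × 660 = 297
  high school: 0.13 × 470 = 61.1
  some college: 0.32 × 420 = 134.4
  associate degree: 0.1 × 310 = 31
Post-stratified estimate = 523.5 → $520.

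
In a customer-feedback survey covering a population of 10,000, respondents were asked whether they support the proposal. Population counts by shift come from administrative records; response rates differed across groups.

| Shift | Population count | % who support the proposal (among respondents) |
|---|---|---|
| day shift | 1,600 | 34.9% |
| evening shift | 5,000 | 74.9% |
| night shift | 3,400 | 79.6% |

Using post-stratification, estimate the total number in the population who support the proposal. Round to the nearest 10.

Each cell contributes its population count × the respondent rate:
  day shift: 1,600 × 34.9% = 558.4
  evening shift: 5,000 × 74.9% = 3745
  night shift: 3,400 × 79.6% = 2706.4
Estimated total = 7009.8 → 7,010.

7,010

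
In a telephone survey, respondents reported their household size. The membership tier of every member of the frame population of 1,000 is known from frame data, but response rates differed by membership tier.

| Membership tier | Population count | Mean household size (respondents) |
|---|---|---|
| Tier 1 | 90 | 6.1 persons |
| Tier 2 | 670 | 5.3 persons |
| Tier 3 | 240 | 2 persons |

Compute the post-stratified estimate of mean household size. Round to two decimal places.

4.58

Each cell contributes population-share × respondent value:
  Tier 1: (90/1,000) × 6.1 = 0.549
  Tier 2: (670/1,000) × 5.3 = 3.551
  Tier 3: (240/1,000) × 2 = 0.48
Post-stratified estimate = 4.58 → 4.58.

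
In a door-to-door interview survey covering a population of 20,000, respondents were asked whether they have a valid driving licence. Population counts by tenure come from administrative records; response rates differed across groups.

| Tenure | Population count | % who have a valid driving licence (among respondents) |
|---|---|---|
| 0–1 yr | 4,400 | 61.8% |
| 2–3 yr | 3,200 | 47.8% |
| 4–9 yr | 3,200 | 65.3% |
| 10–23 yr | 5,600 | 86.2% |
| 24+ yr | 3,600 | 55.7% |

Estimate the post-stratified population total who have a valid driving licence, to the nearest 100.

13,200

Each cell contributes its population count × the respondent rate:
  0–1 yr: 4,400 × 61.8% = 2719.2
  2–3 yr: 3,200 × 47.8% = 1529.6
  4–9 yr: 3,200 × 65.3% = 2089.6
  10–23 yr: 5,600 × 86.2% = 4827.2
  24+ yr: 3,600 × 55.7% = 2005.2
Estimated total = 13170.8 → 13,200.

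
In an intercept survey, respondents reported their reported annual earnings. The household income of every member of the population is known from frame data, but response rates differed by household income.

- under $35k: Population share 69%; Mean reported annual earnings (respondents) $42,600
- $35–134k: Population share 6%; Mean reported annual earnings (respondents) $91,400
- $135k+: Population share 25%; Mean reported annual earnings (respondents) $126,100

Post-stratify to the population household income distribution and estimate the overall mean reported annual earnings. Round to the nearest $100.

Weight each group's respondent value by its population share:
  under $35k: 0.69 × 42,600 = 29,394
  $35–134k: 0.06 × 91,400 = 5484
  $135k+: 0.25 × 126,100 = 31,525
Post-stratified estimate = 66,403 → $66,400.

$66,400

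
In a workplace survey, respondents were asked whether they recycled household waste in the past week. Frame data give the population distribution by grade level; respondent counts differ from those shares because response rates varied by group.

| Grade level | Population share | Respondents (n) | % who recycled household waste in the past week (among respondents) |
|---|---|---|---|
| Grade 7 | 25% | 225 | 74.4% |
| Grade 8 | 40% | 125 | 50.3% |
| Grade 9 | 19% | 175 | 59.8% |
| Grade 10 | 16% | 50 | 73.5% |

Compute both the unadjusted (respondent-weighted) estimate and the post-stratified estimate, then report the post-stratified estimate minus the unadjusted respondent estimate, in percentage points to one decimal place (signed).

Unadjusted (pooled respondent) estimate weights by respondent counts:
  (225/575)×74.4 + (125/575)×50.3 + (175/575)×59.8 + (50/575)×73.5 = 64.6391%
Reweighting by population grade level shares:
  0.25×74.4 + 0.4×50.3 + 0.19×59.8 + 0.16×73.5 = 61.842%
Difference = 61.842 − 64.6391 = -2.7971 pp.

-2.8 percentage points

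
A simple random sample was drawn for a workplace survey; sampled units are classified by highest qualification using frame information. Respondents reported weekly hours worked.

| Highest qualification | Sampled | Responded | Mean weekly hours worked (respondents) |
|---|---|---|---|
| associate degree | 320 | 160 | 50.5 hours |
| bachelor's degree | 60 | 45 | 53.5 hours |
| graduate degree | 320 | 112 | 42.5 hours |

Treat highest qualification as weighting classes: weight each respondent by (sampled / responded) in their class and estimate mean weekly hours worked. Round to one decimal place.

47.1

Response rates by class: associate degree 160/320 = 50%, bachelor's degree 45/60 = 75%, graduate degree 112/320 = 35%.
With weight = n_sampled/n_responded per class, the weighted class total is n_sampled:
  associate degree: 320 × 50.5 = 16,160
  bachelor's degree: 60 × 53.5 = 3210
  graduate degree: 320 × 42.5 = 13,600
Adjusted estimate = 32,970 / 700 = 47.1 → 47.1.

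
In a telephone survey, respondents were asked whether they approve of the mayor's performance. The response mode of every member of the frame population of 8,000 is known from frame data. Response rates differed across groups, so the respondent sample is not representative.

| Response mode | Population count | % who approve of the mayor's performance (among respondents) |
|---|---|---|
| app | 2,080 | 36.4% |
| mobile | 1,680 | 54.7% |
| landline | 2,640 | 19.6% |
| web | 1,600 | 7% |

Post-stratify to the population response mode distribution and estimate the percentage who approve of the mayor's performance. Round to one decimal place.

28.8%

Reweight to the known response mode distribution:
  app: (2,080/8,000) × 36.4 = 9.464
  mobile: (1,680/8,000) × 54.7 = 11.487
  landline: (2,640/8,000) × 19.6 = 6.468
  web: (1,600/8,000) × 7 = 1.4
Post-stratified estimate = 28.819 → 28.8%.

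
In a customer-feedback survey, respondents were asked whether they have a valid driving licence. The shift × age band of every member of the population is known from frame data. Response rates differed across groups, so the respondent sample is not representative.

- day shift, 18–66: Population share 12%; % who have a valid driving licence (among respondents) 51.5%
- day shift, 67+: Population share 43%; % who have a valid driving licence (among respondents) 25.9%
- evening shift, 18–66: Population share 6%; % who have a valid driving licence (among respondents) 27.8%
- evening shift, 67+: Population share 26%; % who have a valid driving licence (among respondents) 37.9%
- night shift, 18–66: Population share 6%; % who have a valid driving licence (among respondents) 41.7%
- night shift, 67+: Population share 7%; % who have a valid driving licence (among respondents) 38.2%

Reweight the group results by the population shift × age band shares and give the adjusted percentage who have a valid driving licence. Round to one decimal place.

34.0%

Reweight to the known shift × age band distribution:
  day shift, 18–66: 0.12 × 51.5 = 6.18
  day shift, 67+: 0.43 × 25.9 = 11.137
  evening shift, 18–66: 0.06 × 27.8 = 1.668
  evening shift, 67+: 0.26 × 37.9 = 9.854
  night shift, 18–66: 0.06 × 41.7 = 2.502
  night shift, 67+: 0.07 × 38.2 = 2.674
Post-stratified estimate = 34.015 → 34.0%.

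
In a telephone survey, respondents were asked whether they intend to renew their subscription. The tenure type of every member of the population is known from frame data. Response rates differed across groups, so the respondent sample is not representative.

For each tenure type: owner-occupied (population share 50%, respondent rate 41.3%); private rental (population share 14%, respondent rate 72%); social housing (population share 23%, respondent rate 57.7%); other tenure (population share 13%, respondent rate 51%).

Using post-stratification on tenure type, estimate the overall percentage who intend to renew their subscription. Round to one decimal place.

Weight each group's respondent value by its population share:
  owner-occupied: 0.5 × 41.3 = 20.65
  private rental: 0.14 × 72 = 10.08
  social housing: 0.23 × 57.7 = 13.271
  other tenure: 0.13 × 51 = 6.63
Post-stratified estimate = 50.631 → 50.6%.

50.6%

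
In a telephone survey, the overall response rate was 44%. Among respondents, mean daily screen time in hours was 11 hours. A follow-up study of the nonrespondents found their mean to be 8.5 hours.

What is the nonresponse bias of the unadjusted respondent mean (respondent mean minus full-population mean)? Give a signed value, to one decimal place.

Nonresponse fraction = 1 − 0.44 = 0.56.
Bias = (nonresponse fraction) × (respondent mean − nonrespondent mean)
     = 0.56 × (11 − 8.5) = 0.56 × 2.5 = 1.4.

+1.4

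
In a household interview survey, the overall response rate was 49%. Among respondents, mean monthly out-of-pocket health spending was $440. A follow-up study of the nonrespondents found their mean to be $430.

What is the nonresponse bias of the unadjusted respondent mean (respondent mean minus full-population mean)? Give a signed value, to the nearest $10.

+$10

Nonresponse fraction = 1 − 0.49 = 0.51.
Bias = (nonresponse fraction) × (respondent mean − nonrespondent mean)
     = 0.51 × (440 − 430) = 0.51 × 10 = 5.1.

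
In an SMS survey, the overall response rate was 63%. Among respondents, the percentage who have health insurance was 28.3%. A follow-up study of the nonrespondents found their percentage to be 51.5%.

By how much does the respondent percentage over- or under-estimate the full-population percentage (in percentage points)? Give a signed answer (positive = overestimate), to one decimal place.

-8.6 percentage points

Nonresponse fraction = 1 − 0.63 = 0.37.
Bias = (nonresponse fraction) × (respondent percentage − nonrespondent percentage)
     = 0.37 × (28.3 − 51.5) = 0.37 × -23.2 = -8.584.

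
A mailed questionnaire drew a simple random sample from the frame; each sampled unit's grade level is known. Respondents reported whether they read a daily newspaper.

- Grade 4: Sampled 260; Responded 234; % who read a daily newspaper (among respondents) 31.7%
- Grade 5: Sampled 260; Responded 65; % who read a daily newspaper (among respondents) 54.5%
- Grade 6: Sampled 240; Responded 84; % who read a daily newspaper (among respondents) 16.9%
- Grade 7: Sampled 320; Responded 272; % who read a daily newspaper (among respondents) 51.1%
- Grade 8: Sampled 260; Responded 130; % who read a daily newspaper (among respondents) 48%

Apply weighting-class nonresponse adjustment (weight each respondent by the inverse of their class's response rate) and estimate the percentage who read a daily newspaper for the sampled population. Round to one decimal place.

41.3%

Class response rates: Grade 4 234/260 = 90%, Grade 5 65/260 = 25%, Grade 6 84/240 = 35%, Grade 7 272/320 = 85%, Grade 8 130/260 = 50%.
With weight = n_sampled/n_responded per class, the weighted class total is n_sampled:
  Grade 4: 260 × 31.7 = 8242
  Grade 5: 260 × 54.5 = 14,170
  Grade 6: 240 × 16.9 = 4056
  Grade 7: 320 × 51.1 = 16,352
  Grade 8: 260 × 48 = 12,480
Adjusted estimate = 55,300 / 1,340 = 41.2687 → 41.3%.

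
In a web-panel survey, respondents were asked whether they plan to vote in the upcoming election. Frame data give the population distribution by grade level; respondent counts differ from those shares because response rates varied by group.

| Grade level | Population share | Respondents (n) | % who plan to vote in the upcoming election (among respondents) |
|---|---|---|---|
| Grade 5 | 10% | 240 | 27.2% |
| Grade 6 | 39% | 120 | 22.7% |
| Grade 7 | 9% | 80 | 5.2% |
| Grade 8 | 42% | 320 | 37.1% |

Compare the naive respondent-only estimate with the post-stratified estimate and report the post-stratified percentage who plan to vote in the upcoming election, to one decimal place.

Naive respondent-only estimate (weights = respondent counts):
  (240/760)×27.2 + (120/760)×22.7 + (80/760)×5.2 + (320/760)×37.1 = 28.3421%
Reweighting by population grade level shares:
  0.1×27.2 + 0.39×22.7 + 0.09×5.2 + 0.42×37.1 = 27.623%

27.6%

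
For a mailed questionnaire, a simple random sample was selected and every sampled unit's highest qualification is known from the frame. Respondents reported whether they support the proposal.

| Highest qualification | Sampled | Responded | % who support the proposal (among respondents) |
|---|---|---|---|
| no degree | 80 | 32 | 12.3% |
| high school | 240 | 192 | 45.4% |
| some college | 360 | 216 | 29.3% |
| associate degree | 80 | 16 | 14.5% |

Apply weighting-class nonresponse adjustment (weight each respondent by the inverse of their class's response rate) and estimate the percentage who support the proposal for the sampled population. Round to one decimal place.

Response rates by class: no degree 32/80 = 40%, high school 192/240 = 80%, some college 216/360 = 60%, associate degree 16/80 = 20%.
Each respondent's weight = sampled/responded in their class; summing within a class gives n_sampled, so:
  no degree: 80 × 12.3 = 984
  high school: 240 × 45.4 = 10,896
  some college: 360 × 29.3 = 10,548
  associate degree: 80 × 14.5 = 1160
Adjusted estimate = 23,588 / 760 = 31.0368 → 31.0%.

31.0%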